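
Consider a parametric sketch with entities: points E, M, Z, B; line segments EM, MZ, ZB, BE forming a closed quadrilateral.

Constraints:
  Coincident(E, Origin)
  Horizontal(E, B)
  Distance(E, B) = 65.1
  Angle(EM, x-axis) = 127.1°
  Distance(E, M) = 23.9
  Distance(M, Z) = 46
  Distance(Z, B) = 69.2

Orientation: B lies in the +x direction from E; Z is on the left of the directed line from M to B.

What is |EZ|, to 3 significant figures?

54.4

E is at the origin; E and B share the same y with |EB| = 65.1 and B in +x, so B = (65.1, 0). EM runs at 127.1° with |EM| = 23.9, so M = (-14.4, 19.1). Z is determined by |MZ| = 46.0 and |ZB| = 69.2 together: it lies at the intersection of circle(M, 46.0) and circle(B, 69.2). With |MB| = 81.8, the foot of the radical line on MB is 24.5 from M and the perpendicular offset is √(46.0² − 24.5²) = 38.9. Taking the left-of-MB solution: Z = (18.5, 51.2).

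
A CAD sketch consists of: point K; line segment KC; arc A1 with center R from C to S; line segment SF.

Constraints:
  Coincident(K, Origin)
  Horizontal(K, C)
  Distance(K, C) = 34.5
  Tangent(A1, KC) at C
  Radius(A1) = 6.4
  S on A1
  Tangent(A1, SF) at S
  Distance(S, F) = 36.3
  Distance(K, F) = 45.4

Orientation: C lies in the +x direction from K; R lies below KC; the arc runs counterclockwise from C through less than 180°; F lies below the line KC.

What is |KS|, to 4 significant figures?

28.69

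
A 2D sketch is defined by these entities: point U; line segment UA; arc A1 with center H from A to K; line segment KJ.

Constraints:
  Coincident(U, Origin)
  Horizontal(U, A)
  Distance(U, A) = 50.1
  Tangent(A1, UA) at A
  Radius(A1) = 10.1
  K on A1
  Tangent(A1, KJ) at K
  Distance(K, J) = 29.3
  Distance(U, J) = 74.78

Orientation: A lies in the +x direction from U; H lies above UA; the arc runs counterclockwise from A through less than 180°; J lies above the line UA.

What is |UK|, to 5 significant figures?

60.667

Checks: |HK| = 10.10 ✓; ∠(HK, KJ) = 90.00° ✓; |KJ| = 29.30 ✓; |UJ| = 74.78 ✓.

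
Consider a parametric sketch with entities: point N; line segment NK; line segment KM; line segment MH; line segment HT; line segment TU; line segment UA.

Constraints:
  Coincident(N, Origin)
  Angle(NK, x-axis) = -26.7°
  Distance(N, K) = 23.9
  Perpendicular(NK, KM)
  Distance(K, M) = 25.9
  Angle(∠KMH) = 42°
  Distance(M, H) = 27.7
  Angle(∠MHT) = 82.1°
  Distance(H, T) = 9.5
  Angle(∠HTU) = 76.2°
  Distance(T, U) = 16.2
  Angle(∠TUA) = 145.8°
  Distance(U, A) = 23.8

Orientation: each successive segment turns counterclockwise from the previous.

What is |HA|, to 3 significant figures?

33.9

N is at the origin; NK runs at -26.7° with length 23.9, so K = (21.4, -10.7). NK ⟂ KM, so KM runs at 63.3°; with |KM| = 25.9, M = (33.0, 12.4). ∠KMH = 42.0° gives MH at -159° from the x-axis; with |MH| = 27.7, H = (7.18, 2.34). ∠MHT = 82.1° gives HT at -60.8° from the x-axis; with |HT| = 9.5, T = (11.8, -5.96). ∠HTU = 76.2° gives TU at 43.0° from the x-axis; with |TU| = 16.2, U = (23.7, 5.09). ∠TUA = 145.8° gives UA at 77.2° from the x-axis; with |UA| = 23.8, A = (28.9, 28.3). Then |HA| = |A − H| = 33.9.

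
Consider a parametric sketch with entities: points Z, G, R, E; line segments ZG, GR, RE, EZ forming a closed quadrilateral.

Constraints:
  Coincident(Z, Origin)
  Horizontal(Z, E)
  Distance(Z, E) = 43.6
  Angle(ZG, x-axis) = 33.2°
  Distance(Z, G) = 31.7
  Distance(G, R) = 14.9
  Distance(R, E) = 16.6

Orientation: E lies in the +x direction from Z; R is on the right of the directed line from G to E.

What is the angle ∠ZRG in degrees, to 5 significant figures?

92.659°

Checks: |GR| = 14.90 ✓; |RE| = 16.60 ✓.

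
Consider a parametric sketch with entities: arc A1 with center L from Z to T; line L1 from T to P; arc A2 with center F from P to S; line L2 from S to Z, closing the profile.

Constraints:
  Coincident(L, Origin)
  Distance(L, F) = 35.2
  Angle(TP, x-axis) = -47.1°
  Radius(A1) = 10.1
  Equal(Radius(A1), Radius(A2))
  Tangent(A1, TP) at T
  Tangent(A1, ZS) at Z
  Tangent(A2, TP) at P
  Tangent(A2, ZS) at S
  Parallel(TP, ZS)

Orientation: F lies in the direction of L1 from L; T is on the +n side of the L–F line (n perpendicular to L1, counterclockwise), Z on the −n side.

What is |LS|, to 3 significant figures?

36.6

The slot axis is L1's direction at -47.1°, so u = (cos -47.1°, sin -47.1°) = (0.681, -0.733) and n = (−sin -47.1°, cos -47.1°) = (0.733, 0.681). L is at the origin and F lies 35.2 along u from L, so F = 35.2·u = (24.0, -25.8). Tangency of A1 to both parallel lines with radius 10.1 puts T and Z at L ± 10.1·n: T = (7.40, 6.88), Z = (-7.40, -6.88). Equal radii place P and S the same way about F: P = F + 10.1·n = (31.4, -18.9), S = F − 10.1·n = (16.6, -32.7). Then |LS| = |S − L| = 36.6.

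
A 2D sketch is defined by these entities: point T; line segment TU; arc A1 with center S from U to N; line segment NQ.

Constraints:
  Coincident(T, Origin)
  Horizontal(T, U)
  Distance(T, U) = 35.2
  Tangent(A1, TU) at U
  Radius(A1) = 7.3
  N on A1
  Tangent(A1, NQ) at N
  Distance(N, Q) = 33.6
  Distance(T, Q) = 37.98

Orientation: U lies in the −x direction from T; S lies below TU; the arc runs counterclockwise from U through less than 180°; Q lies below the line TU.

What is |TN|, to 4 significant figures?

42.01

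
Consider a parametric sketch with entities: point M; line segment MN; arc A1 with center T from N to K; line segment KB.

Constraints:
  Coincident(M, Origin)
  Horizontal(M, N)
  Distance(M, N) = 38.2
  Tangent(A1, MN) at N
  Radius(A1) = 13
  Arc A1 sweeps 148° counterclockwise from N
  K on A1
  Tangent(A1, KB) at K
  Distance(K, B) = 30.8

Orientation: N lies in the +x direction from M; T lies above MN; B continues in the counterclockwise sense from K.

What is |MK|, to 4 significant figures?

51.09

M is at the origin; M and N share the same y with |MN| = 38.2 and N on the +x side, so N = (38.20, 0.000). Tangency of A1 to MN means the radius TN is perpendicular to MN, so T = N + (0, 13) = (38.20, 13.00). On A1, N sits at bearing -90° from T; a 148° counterclockwise sweep puts K at bearing 58°, so K = T + 13.0·(cos 58°, sin 58°) = (45.09, 24.02). Then |MK| = |K − M| = 51.09.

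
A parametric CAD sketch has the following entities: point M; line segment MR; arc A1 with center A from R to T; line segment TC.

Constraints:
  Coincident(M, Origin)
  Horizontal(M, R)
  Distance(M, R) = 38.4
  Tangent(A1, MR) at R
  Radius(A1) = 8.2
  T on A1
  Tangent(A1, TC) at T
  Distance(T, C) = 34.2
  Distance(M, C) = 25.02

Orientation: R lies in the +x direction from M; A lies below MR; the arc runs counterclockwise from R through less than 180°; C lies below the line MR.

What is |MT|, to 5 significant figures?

33.162

Checks: M = (0.00, 0.00) ✓; ∠(AR, RM) = 90.00° ✓; |AT| = 8.200 ✓; ∠(AT, TC) = 90.00° ✓; |TC| = 34.20 ✓; |MC| = 25.02 ✓.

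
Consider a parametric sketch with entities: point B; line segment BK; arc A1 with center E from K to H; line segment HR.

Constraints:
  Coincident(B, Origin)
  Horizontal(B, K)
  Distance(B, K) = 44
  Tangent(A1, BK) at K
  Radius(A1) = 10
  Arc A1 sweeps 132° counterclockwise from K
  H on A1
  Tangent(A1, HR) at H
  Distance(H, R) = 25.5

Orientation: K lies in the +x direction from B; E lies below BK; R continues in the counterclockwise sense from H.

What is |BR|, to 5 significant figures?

64.394

B is at the origin; BK is horizontal with |BK| = 44.0 and K on the +x side, so K = (44.000, 0.0000). Since A1 is tangent to BK there, EK ⟂ BK, so E = K + (0, -10) = (44.000, -10.000). On A1, K sits at bearing 90° from E; a 132° counterclockwise sweep puts H at bearing 222°, so H = E + 10.0·(cos 222°, sin 222°) = (36.569, -16.691). The tangent condition forces EH to be normal to HR, so HR runs along (−sin 222°, cos 222°); with |HR| = 25.5, R = (53.631, -35.641). Then |BR| = |R − B| = 64.394.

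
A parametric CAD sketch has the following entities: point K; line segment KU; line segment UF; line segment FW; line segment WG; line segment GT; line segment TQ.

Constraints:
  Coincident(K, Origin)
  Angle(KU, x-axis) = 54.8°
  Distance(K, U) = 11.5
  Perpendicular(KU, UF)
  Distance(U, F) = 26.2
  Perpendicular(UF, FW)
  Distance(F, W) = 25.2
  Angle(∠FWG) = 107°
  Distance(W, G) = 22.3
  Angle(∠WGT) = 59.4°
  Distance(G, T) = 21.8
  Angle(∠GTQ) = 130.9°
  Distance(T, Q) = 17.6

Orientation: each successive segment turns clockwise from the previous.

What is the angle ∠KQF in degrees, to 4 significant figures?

122.2°

∠WGT = 59.4° gives GT at 41.20° from the x-axis; with |GT| = 21.8, T = (8.730, -4.973). ∠GTQ = 130.9° gives TQ at -7.900° from the x-axis; with |TQ| = 17.6, Q = (26.16, -7.392). Then cos ∠KQF = QK·QF / (|QK||QF|), giving 122.2°.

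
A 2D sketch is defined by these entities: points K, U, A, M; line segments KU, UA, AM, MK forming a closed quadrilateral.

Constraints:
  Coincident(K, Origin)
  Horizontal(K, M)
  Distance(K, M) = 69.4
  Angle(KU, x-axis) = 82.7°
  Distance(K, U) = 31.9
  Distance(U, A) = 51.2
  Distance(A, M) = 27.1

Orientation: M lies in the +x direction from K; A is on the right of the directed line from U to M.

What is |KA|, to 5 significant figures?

42.458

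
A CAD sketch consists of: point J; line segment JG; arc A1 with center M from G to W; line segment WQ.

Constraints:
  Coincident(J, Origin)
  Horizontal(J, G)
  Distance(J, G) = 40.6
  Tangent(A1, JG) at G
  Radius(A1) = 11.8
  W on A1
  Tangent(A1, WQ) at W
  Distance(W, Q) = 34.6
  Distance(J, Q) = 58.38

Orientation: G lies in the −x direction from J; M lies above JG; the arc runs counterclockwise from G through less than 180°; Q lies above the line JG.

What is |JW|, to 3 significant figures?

31.9

J is at the origin; J and G share the same y with |JG| = 40.6 and G on the −x side, so G = (-40.6, 0.00). A1 meets JG tangentially, so MG is at right angles to JG, so M = G + (0, 11.8) = (-40.6, 11.8). Since MW ⟂ WQ (tangency), |MQ| = √(11.8² + 34.6²) = 36.6 regardless of where W sits on A1. So Q lies on both circle(J, 58.38) and circle(M, 36.6); the above-JG intersection is Q = (-33.7, 47.7). W is the foot of the tangent from Q: W = (-28.9, 13.4).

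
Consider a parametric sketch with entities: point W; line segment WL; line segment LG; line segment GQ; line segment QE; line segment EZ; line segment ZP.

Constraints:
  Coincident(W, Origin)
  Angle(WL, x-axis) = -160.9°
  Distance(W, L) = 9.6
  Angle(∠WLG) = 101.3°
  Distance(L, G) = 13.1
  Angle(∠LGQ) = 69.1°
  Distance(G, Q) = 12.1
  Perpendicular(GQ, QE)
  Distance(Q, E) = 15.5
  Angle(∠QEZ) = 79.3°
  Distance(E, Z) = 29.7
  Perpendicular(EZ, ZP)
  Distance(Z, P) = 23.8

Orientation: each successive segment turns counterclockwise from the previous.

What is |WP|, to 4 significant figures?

36.00

∠QEZ = 79.3° gives EZ at -140.6° from the x-axis; with |EZ| = 29.7, Z = (-27.07, -15.57). EZ is perpendicular to ZP, so ZP runs at -50.60°; with |ZP| = 23.8, P = (-11.97, -33.96). Then |WP| = |P − W| = 36.00.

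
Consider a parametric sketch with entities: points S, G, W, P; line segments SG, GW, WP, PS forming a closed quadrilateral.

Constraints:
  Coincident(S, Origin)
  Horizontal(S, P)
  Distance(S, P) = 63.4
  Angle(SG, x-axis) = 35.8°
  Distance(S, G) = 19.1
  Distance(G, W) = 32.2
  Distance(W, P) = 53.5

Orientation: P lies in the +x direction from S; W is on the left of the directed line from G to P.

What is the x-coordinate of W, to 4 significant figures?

28.56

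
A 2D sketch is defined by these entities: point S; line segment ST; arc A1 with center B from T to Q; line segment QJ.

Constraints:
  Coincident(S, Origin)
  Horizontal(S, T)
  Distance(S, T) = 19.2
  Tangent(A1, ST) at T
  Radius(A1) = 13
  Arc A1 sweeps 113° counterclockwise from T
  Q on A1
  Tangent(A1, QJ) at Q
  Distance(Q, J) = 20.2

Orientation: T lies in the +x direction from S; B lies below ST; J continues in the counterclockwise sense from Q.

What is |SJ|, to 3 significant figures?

39.7

On A1, T sits at bearing 90° from B; a 113° counterclockwise sweep puts Q at bearing 203°, so Q = B + 13.0·(cos 203°, sin 203°) = (7.23, -18.1). A1 meets QJ tangentially, so BQ is at right angles to QJ, so QJ runs along (−sin 203°, cos 203°); with |QJ| = 20.2, J = (15.1, -36.7). Then |SJ| = |J − S| = 39.7.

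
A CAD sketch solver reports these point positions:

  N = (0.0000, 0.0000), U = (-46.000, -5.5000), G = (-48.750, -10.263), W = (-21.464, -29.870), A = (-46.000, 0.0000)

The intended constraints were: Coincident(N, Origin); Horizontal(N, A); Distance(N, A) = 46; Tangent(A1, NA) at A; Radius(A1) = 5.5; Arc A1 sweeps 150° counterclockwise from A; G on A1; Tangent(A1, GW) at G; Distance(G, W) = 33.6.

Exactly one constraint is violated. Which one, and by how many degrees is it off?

Tangent(A1, GW) at G — off by 5.70°.

N = (0.00, 0.00) ✓; N.y = 0.00, A.y = 0.00 ✓; |NA| = 46.00 ✓; ∠(UA, AN) = 90.00° ✓; |UA| = 5.500 ✓; bearing(U→G) − bearing(U→A) = 150.0° ✓; |UG| = 5.500 ✓; ∠(UG, GW) = 95.70° ✗; |GW| = 33.60 ✓.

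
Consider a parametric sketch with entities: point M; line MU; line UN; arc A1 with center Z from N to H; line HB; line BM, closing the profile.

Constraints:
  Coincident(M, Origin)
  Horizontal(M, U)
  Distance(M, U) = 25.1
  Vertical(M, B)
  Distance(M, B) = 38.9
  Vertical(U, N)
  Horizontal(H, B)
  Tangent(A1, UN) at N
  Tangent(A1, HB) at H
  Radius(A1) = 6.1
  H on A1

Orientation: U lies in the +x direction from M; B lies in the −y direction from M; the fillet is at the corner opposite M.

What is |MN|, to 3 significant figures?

41.3

M is at the origin; MU is horizontal with |MU| = 25.1 and U on the +x side, so U = (25.1, 0.00). M and B share the same x with |MB| = 38.9 and B on the −y side, so B = (0.00, -38.9). The virtual corner opposite M is at (25.1, -38.9). The tangent condition forces ZN to be normal to UN and A1 meets HB tangentially, so ZH is at right angles to HB, with radius 6.1, so the center Z sits 6.1 in from both sides at Z = (19.0, -32.8). That places the tangent points at N = (25.1, -32.8) on UN and H = (19.0, -38.9) on HB. Then |MN| = |N − M| = 41.3.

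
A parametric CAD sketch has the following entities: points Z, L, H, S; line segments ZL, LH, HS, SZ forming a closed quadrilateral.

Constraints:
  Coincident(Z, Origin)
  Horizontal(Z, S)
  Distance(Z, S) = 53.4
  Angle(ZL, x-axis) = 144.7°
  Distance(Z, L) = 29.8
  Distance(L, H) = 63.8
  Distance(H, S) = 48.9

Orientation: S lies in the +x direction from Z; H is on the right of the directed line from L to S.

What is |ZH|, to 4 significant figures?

35.87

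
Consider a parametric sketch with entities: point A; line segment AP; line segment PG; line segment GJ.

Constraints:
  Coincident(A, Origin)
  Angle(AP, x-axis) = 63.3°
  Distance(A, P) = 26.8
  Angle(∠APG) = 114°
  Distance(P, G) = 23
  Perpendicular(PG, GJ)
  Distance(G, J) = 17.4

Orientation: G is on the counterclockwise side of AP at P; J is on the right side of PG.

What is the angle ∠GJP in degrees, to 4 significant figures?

52.89°

A is at the origin; AP runs at 63.3° with length 26.8, so P = 26.8·(cos 63.3°, sin 63.3°) = (12.04, 23.94). ∠APG = 114.0°, so PG runs at 63.3° + (180° − 114.0°) = 129.3° from the x-axis; with |PG| = 23.0, G = P + 23.0·(cos 129.3°, sin 129.3°) = (-2.526, 41.74). The perpendicularity gives GJ at right angles to PG; with |GJ| = 17.4 on the right of PG, J = G + 17.4·(0.7738, 0.6334) = (10.94, 52.76). Then cos ∠GJP = JG·JP / (|JG||JP|), giving 52.89°.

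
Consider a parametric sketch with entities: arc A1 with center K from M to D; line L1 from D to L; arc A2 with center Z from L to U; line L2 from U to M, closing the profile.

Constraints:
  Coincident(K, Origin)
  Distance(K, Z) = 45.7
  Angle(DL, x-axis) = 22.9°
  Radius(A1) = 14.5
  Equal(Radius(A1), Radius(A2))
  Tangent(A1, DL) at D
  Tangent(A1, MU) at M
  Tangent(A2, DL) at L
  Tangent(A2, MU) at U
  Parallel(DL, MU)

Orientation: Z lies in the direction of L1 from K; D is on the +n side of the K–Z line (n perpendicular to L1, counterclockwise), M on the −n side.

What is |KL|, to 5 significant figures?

47.945

The slot axis is L1's direction at 22.9°, so u = (cos 22.9°, sin 22.9°) = (0.92119, 0.38912) and n = (−sin 22.9°, cos 22.9°) = (-0.38912, 0.92119). K is at the origin and Z lies 45.7 along u from K, so Z = 45.7·u = (42.098, 17.783). Tangency of A1 to both parallel lines with radius 14.5 puts D and M at K ± 14.5·n: D = (-5.6423, 13.357), M = (5.6423, -13.357). Equal radii place L and U the same way about Z: L = Z + 14.5·n = (36.456, 31.140), U = Z − 14.5·n = (47.740, 4.4258). Then |KL| = |L − K| = 47.945.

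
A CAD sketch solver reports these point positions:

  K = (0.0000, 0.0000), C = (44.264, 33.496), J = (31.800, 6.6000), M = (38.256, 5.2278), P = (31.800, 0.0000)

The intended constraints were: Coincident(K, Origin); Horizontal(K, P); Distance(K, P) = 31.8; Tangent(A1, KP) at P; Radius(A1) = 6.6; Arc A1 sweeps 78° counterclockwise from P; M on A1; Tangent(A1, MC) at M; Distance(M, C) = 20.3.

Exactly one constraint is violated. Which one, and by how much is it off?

Distance(M, C) = 20.3 — off by 8.60.

K = (0.00, 0.00) ✓; K.y = 0.00, P.y = 0.00 ✓; |KP| = 31.80 ✓; ∠(JP, PK) = 90.00° ✓; |JP| = 6.600 ✓; bearing(J→M) − bearing(J→P) = 78.00° ✓; |JM| = 6.600 ✓; ∠(JM, MC) = 90.00° ✓; |MC| = 28.90 ✗.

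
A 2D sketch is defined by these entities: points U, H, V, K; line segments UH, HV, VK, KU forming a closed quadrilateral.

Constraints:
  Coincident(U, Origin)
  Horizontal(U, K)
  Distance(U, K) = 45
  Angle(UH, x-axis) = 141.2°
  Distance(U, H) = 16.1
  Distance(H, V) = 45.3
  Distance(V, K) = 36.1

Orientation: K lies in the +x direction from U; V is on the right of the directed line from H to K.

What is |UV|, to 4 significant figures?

29.53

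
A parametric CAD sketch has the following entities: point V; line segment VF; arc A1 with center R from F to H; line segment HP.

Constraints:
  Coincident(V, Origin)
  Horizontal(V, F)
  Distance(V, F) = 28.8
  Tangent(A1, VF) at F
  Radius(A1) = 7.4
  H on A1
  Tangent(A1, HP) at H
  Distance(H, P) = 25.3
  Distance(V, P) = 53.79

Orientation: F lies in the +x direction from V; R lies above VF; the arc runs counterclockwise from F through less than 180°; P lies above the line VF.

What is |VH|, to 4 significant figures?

35.68

V is at the origin; V and F share the same y with |VF| = 28.8 and F on the +x side, so F = (28.80, 0.000). The tangent condition forces RF to be normal to VF, so R = F + (0, 7.4) = (28.80, 7.400). Since RH ⟂ HP (tangency), |RP| = √(7.4² + 25.3²) = 26.36 regardless of where H sits on A1. So P lies on both circle(V, 53.79) and circle(R, 26.36); the above-VF intersection is P = (46.63, 26.82). H is the foot of the tangent from P: H = (35.44, 4.126).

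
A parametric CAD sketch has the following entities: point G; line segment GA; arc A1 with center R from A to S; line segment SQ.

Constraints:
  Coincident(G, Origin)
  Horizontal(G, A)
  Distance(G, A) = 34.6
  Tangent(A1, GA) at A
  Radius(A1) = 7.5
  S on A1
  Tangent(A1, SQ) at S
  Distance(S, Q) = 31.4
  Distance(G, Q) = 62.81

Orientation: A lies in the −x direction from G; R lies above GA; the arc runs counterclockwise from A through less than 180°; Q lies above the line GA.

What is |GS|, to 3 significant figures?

32.3

Checks: |RS| = 7.500 ✓; ∠(RS, SQ) = 90.00° ✓; |SQ| = 31.40 ✓; |GQ| = 62.81 ✓.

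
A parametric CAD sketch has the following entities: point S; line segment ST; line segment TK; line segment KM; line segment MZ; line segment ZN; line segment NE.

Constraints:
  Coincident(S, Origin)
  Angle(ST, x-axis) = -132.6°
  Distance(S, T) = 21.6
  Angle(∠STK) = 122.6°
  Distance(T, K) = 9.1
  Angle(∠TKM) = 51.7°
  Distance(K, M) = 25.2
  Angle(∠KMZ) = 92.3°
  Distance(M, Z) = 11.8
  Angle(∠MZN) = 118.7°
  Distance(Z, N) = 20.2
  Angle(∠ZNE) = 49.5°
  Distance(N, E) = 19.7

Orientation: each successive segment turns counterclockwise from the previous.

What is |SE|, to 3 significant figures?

15.7

S is at the origin; ST runs at -132.6° with length 21.6, so T = (-14.6, -15.9). ∠STK = 122.6° gives TK at -75.2° from the x-axis; with |TK| = 9.1, K = (-12.3, -24.7). ∠TKM = 51.7° gives KM at 53.1° from the x-axis; with |KM| = 25.2, M = (2.83, -4.55). ∠KMZ = 92.3° gives MZ at 141° from the x-axis; with |MZ| = 11.8, Z = (-6.31, 2.91). ∠MZN = 118.7° gives ZN at -158° from the x-axis; with |ZN| = 20.2, N = (-25.0, -4.69). ∠ZNE = 49.5° gives NE at -27.4° from the x-axis; with |NE| = 19.7, E = (-7.54, -13.8). Then |SE| = |E − S| = 15.7.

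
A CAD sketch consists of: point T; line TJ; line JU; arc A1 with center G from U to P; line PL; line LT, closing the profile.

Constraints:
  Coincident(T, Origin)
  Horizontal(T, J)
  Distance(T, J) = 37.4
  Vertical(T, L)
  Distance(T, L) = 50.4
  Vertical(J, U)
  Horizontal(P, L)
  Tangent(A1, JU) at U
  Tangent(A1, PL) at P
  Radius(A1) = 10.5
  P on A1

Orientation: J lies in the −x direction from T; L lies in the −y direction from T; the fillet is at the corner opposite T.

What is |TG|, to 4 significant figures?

48.12

TL is vertical with |TL| = 50.4 and L on the −y side, so L = (0.000, -50.40). The virtual corner opposite T is at (-37.40, -50.40). Tangency of A1 to JU means the radius GU is perpendicular to JU and the tangent condition forces GP to be normal to PL, with radius 10.5, so the center G sits 10.5 in from both sides at G = (-26.90, -39.90). Then |TG| = |G − T| = 48.12.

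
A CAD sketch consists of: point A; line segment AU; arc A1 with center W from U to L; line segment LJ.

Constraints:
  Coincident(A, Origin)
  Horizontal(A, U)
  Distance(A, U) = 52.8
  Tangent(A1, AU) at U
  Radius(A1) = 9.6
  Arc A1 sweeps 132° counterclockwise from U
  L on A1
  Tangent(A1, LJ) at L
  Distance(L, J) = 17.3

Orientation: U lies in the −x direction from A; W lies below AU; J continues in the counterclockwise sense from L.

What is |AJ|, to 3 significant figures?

56.3

A is at the origin; A and U share the same y with |AU| = 52.8 and U on the −x side, so U = (-52.8, 0.00). Since A1 is tangent to AU there, WU ⟂ AU, so W = U + (0, -9.6) = (-52.8, -9.60). On A1, U sits at bearing 90° from W; a 132° counterclockwise sweep puts L at bearing 222°, so L = W + 9.6·(cos 222°, sin 222°) = (-59.9, -16.0). A1 meets LJ tangentially, so WL is at right angles to LJ, so LJ runs along (−sin 222°, cos 222°); with |LJ| = 17.3, J = (-48.4, -28.9). Then |AJ| = |J − A| = 56.3.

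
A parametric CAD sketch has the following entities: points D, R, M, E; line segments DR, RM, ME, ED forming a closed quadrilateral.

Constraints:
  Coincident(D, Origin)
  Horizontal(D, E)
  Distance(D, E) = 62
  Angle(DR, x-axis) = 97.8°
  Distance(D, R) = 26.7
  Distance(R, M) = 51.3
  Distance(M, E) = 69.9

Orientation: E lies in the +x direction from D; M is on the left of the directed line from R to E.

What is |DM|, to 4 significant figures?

70.92

D is at the origin; DE is horizontal with |DE| = 62.0 and E in +x, so E = (62.0, 0). DR runs at 97.8° with |DR| = 26.7, so R = (-3.624, 26.45). M is determined by |RM| = 51.3 and |ME| = 69.9 together: it lies at the intersection of circle(R, 51.3) and circle(E, 69.9). With |RE| = 70.75, the foot of the radical line on RE is 19.45 from R and the perpendicular offset is √(51.3² − 19.45²) = 47.47. Taking the left-of-RE solution: M = (32.16, 63.21).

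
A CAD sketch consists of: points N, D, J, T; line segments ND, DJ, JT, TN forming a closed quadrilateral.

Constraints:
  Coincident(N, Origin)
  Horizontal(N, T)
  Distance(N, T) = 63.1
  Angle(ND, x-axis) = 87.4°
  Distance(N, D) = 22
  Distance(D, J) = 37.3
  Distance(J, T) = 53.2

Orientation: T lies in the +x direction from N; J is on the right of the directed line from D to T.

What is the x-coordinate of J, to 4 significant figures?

11.71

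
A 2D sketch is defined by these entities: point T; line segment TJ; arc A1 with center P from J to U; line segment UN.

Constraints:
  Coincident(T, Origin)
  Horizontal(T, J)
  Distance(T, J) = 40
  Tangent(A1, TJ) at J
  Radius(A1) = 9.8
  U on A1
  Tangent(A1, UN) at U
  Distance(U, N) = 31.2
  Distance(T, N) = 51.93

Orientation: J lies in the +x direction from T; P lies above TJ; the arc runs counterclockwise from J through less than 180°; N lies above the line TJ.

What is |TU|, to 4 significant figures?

50.55

Checks: |PU| = 9.800 ✓; ∠(PU, UN) = 90.00° ✓; |UN| = 31.20 ✓; |TN| = 51.93 ✓.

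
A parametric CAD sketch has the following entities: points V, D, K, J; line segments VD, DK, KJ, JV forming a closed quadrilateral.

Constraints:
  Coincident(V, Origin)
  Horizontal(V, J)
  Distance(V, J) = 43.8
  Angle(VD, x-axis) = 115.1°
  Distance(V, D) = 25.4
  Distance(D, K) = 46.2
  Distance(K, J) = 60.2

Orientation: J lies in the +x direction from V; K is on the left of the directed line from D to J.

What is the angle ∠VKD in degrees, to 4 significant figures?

23.38°

Checks: |DK| = 46.20 ✓; |KJ| = 60.20 ✓.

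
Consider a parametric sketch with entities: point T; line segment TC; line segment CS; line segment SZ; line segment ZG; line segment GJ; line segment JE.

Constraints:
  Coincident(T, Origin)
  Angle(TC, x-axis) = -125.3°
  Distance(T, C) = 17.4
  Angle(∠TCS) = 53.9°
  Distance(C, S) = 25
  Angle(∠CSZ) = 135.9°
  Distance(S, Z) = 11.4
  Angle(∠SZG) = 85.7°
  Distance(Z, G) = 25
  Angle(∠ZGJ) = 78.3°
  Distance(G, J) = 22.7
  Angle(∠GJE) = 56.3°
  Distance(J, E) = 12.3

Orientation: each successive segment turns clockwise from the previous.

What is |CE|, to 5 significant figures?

16.456

T is at the origin; TC runs at -125.3° with length 17.4, so C = (-10.055, -14.201). ∠TCS = 53.9° gives CS at 108.60° from the x-axis; with |CS| = 25.0, S = (-18.029, 9.4934). ∠CSZ = 135.9° gives SZ at 64.500° from the x-axis; with |SZ| = 11.4, Z = (-13.121, 19.783). ∠SZG = 85.7° gives ZG at -29.800° from the x-axis; with |ZG| = 25.0, G = (8.5733, 7.3585). ∠ZGJ = 78.3° gives GJ at -131.50° from the x-axis; with |GJ| = 22.7, J = (-6.4682, -9.6428). ∠GJE = 56.3° gives JE at 104.80° from the x-axis; with |JE| = 12.3, E = (-9.6102, 2.2492). Then |CE| = |E − C| = 16.456.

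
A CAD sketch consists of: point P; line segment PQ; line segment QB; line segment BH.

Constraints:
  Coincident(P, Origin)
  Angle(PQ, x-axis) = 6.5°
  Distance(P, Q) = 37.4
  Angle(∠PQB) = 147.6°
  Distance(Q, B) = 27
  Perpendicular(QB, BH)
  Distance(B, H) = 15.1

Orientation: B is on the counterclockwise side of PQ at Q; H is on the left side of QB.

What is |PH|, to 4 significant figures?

58.79

P is at the origin; PQ runs at 6.5° with length 37.4, so Q = 37.4·(cos 6.5°, sin 6.5°) = (37.16, 4.234). ∠PQB = 147.6°, so QB runs at 6.5° + (180° − 147.6°) = 38.90° from the x-axis; with |QB| = 27.0, B = Q + 27.0·(cos 38.90°, sin 38.90°) = (58.17, 21.19). QB ⟂ BH; with |BH| = 15.1 on the left of QB, H = B + 15.1·(-0.6280, 0.7782) = (48.69, 32.94). Then |PH| = |H − P| = 58.79.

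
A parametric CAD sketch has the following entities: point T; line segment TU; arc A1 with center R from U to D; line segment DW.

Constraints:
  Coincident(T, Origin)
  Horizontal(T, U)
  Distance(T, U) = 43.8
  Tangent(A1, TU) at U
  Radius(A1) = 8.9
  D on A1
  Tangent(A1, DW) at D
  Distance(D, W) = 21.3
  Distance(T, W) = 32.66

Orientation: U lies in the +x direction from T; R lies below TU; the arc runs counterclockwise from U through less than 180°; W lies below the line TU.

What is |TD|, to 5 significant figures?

36.632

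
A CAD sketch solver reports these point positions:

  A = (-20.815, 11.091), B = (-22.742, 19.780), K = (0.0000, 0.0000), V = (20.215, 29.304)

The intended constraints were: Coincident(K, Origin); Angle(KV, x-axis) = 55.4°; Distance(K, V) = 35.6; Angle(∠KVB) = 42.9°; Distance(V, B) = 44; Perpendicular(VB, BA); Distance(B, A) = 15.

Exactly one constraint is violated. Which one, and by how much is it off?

Distance(B, A) = 15 — off by 6.10.

K = (0.00, 0.00) ✓; KV at 55.40° ✓; |KV| = 35.60 ✓; ∠KVB = 42.90° ✓; |VB| = 44.00 ✓; ∠(VB, BA) = 90.00° ✓; |BA| = 8.900 ✗.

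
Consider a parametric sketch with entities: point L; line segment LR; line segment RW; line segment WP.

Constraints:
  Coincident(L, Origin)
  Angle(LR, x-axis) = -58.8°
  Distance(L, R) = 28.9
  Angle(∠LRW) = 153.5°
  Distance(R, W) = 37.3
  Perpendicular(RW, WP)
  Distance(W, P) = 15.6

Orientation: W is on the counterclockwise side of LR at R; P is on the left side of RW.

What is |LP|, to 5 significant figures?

63.221

L is at the origin; LR runs at -58.8° with length 28.9, so R = 28.9·(cos -58.8°, sin -58.8°) = (14.971, -24.720). ∠LRW = 153.5°, so RW runs at -58.8° + (180° − 153.5°) = -32.300° from the x-axis; with |RW| = 37.3, W = R + 37.3·(cos -32.300°, sin -32.300°) = (46.499, -44.651). RW is perpendicular to WP; with |WP| = 15.6 on the left of RW, P = W + 15.6·(0.53435, 0.84526) = (54.835, -31.465). Then |LP| = |P − L| = 63.221.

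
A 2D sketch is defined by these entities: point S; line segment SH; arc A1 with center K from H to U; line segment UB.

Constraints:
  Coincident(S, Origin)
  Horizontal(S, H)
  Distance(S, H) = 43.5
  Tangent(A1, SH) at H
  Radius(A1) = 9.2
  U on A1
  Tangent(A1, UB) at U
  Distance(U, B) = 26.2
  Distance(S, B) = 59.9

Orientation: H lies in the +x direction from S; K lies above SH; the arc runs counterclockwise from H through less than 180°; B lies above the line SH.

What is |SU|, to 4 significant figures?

53.66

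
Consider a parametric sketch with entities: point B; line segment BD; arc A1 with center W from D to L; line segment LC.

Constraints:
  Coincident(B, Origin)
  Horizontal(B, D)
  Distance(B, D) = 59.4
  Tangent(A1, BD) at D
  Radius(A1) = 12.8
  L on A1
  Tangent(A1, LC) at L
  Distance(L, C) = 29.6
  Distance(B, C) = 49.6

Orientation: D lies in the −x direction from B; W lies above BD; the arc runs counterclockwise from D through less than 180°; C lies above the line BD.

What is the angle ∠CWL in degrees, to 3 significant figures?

66.6°

Checks: B = (0.00, 0.00) ✓; |WL| = 12.80 ✓; ∠(WL, LC) = 90.00° ✓; |LC| = 29.60 ✓; |BC| = 49.60 ✓.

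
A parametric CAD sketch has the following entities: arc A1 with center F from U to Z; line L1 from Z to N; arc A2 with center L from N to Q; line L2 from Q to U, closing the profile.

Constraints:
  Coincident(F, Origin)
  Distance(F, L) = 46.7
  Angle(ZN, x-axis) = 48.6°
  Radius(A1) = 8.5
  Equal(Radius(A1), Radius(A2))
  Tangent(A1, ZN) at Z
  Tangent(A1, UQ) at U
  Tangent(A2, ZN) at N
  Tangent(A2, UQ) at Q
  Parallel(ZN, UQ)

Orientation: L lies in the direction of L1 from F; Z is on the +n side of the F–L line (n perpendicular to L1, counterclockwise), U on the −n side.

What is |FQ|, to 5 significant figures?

47.467

The slot axis is L1's direction at 48.6°, so u = (cos 48.6°, sin 48.6°) = (0.66131, 0.75011) and n = (−sin 48.6°, cos 48.6°) = (-0.75011, 0.66131). F is at the origin and L lies 46.7 along u from F, so L = 46.7·u = (30.883, 35.030). Tangency of A1 to both parallel lines with radius 8.5 puts Z and U at F ± 8.5·n: Z = (-6.3759, 5.6212), U = (6.3759, -5.6212). Equal radii place N and Q the same way about L: N = L + 8.5·n = (24.507, 40.651), Q = L − 8.5·n = (37.259, 29.409). Then |FQ| = |Q − F| = 47.467.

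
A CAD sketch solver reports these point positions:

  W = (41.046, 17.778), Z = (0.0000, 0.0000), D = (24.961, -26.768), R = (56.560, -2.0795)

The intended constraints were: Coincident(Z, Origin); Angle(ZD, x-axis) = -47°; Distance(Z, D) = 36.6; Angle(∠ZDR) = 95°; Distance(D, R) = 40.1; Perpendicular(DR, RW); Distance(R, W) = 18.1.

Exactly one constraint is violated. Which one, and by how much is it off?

Distance(R, W) = 18.1 — off by 7.10.

Z = (0.00, 0.00) ✓; ZD at -47.00° ✓; |ZD| = 36.60 ✓; ∠ZDR = 95.00° ✓; |DR| = 40.10 ✓; ∠(DR, RW) = 90.00° ✓; |RW| = 25.20 ✗.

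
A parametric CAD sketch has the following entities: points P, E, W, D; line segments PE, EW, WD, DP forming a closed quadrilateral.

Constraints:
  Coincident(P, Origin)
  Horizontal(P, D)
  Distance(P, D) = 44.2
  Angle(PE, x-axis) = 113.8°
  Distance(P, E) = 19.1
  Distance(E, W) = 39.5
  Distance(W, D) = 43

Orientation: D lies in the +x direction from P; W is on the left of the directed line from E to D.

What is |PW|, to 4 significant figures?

46.43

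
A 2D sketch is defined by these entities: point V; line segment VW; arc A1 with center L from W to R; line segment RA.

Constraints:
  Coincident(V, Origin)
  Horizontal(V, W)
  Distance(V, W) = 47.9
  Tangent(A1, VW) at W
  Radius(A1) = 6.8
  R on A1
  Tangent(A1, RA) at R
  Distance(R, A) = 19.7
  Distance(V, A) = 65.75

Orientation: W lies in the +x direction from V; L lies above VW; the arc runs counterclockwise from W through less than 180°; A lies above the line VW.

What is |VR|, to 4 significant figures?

54.32

Checks: ∠(LW, WV) = 90.00° ✓; |LW| = 6.800 ✓; |LR| = 6.800 ✓; ∠(LR, RA) = 90.00° ✓; |RA| = 19.70 ✓; |VA| = 65.75 ✓.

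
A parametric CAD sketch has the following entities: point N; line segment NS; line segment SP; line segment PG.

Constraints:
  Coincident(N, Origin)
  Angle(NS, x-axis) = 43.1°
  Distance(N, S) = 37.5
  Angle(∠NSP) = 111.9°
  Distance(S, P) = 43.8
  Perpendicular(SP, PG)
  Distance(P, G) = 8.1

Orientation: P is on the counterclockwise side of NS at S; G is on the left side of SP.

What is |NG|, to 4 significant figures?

63.65

N is at the origin; NS runs at 43.1° with length 37.5, so S = 37.5·(cos 43.1°, sin 43.1°) = (27.38, 25.62). ∠NSP = 111.9°, so SP runs at 43.1° + (180° − 111.9°) = 111.2° from the x-axis; with |SP| = 43.8, P = S + 43.8·(cos 111.2°, sin 111.2°) = (11.54, 66.46). SP ⟂ PG; with |PG| = 8.1 on the left of SP, G = P + 8.1·(-0.9323, -0.3616) = (3.990, 63.53). Then |NG| = |G − N| = 63.65.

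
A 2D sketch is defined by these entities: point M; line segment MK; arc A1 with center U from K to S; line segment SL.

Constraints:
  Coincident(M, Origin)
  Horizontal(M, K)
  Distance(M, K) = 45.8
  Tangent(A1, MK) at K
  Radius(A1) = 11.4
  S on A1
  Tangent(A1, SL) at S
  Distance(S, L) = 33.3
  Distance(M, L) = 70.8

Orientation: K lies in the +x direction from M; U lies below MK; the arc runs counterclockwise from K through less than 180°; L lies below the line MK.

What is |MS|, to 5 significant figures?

40.232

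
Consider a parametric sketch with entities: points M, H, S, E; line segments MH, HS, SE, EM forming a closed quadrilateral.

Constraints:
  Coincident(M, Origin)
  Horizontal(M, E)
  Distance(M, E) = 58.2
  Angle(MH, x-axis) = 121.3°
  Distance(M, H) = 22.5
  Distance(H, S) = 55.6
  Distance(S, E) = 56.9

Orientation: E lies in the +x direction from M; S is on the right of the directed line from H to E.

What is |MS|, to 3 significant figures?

33.4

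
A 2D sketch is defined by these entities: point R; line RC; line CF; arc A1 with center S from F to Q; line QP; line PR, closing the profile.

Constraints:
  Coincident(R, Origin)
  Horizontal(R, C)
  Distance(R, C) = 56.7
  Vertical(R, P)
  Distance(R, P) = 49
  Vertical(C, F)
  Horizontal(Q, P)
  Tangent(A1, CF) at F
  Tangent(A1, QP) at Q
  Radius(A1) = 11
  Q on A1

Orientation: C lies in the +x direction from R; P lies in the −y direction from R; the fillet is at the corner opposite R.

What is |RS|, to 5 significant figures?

59.435

RP is vertical with |RP| = 49.0 and P on the −y side, so P = (0.0000, -49.000). The virtual corner opposite R is at (56.700, -49.000). Tangency of A1 to CF means the radius SF is perpendicular to CF and tangency of A1 to QP means the radius SQ is perpendicular to QP, with radius 11.0, so the center S sits 11.0 in from both sides at S = (45.700, -38.000). Then |RS| = |S − R| = 59.435.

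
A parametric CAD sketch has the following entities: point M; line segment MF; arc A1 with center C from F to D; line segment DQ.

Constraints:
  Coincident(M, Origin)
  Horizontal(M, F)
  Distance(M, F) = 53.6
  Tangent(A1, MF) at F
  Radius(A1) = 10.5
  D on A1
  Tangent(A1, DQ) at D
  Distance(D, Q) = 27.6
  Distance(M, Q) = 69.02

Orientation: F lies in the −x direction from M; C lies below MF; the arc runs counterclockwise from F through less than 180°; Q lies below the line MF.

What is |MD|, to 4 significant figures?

65.09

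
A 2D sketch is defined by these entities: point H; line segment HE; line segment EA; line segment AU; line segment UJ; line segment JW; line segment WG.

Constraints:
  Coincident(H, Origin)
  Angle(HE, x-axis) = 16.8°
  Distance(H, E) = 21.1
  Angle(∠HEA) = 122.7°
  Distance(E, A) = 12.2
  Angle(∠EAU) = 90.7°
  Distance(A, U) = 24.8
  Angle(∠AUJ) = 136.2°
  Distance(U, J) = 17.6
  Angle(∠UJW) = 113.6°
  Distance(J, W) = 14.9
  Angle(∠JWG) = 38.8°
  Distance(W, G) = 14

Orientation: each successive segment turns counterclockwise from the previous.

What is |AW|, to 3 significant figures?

41.6

∠AUJ = 136.2° gives UJ at -153° from the x-axis; with |UJ| = 17.6, J = (-15.9, 16.9). ∠UJW = 113.6° gives JW at -86.4° from the x-axis; with |JW| = 14.9, W = (-14.9, 2.00). Then |AW| = |W − A| = 41.6.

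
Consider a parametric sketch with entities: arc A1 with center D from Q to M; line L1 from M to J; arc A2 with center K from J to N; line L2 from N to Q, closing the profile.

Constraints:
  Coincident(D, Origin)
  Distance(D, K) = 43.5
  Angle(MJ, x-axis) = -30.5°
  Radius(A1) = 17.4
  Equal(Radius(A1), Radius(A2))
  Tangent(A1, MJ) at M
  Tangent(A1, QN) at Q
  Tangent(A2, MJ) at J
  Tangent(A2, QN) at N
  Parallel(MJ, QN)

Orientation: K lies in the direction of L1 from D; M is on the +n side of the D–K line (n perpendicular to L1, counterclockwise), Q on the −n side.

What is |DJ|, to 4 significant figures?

46.85

The slot axis is L1's direction at -30.5°, so u = (cos -30.5°, sin -30.5°) = (0.8616, -0.5075) and n = (−sin -30.5°, cos -30.5°) = (0.5075, 0.8616). D is at the origin and K lies 43.5 along u from D, so K = 43.5·u = (37.48, -22.08). Tangency of A1 to both parallel lines with radius 17.4 puts M and Q at D ± 17.4·n: M = (8.831, 14.99), Q = (-8.831, -14.99). Equal radii place J and N the same way about K: J = K + 17.4·n = (46.31, -7.086), N = K − 17.4·n = (28.65, -37.07). Then |DJ| = |J − D| = 46.85.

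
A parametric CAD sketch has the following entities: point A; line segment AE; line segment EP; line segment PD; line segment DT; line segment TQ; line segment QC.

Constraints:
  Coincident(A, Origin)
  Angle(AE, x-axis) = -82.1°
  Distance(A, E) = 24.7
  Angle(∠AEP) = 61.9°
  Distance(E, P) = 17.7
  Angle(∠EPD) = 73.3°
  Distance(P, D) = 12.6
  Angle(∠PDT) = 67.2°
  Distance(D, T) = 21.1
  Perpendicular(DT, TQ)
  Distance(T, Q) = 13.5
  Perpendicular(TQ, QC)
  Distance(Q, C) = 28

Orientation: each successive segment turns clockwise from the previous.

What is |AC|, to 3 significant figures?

22.7

A is at the origin; AE runs at -82.1° with length 24.7, so E = (3.39, -24.5). ∠AEP = 61.9° gives EP at 160° from the x-axis; with |EP| = 17.7, P = (-13.2, -18.4). ∠EPD = 73.3° gives PD at 53.1° from the x-axis; with |PD| = 12.6, D = (-5.65, -8.28). ∠PDT = 67.2° gives DT at -59.7° from the x-axis; with |DT| = 21.1, T = (4.99, -26.5). DT ⟂ TQ, so TQ runs at -150°; with |TQ| = 13.5, Q = (-6.66, -33.3). The perpendicularity gives QC at right angles to TQ, so QC runs at 120°; with |QC| = 28.0, C = (-20.8, -9.13). Then |AC| = |C − A| = 22.7.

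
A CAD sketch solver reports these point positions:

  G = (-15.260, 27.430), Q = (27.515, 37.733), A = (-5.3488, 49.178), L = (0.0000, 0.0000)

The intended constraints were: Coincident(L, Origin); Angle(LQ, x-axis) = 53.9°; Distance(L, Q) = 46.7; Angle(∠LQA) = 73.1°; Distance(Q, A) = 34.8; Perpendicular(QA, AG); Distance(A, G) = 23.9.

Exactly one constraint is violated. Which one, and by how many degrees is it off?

Perpendicular(QA, AG) — off by 5.30°.

L = (0.00, 0.00) ✓; LQ at 53.90° ✓; |LQ| = 46.70 ✓; ∠LQA = 73.10° ✓; |QA| = 34.80 ✓; ∠(QA, AG) = 84.70° ✗; |AG| = 23.90 ✓.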